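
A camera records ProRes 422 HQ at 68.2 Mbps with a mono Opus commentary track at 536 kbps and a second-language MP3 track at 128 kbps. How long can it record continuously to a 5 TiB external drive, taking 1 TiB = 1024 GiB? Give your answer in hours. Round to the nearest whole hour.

177 hours

Audio total: 536 + 128 = 664 kbps = 0.664 Mbps.
Total bitrate: 68.2 + 0.664 = 68.864 Mbps.
Capacity: 5 TiB = 43,980,465 Mb.
Recording time: 43,980,465 / 68.864 = 638,657 s ≈ 177 hours.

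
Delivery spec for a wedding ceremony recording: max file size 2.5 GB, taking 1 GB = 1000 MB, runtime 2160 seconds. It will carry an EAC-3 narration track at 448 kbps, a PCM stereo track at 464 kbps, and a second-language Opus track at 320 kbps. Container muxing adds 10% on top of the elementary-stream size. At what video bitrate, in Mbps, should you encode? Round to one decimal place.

Budget: 2.5 GB = 20000.0 Mb.
Stream payload after overhead: 20000.0 / 1.10 = 18181.8 Mb.
Total bitrate budget: 18181.8 Mb / 2160 s = 8.418 Mbps.
Audio total: 448 + 464 + 320 = 1232 kbps = 1.232 Mbps.
Video: 8.418 − 1.232 = 7.186 Mbps.

7.2 Mbps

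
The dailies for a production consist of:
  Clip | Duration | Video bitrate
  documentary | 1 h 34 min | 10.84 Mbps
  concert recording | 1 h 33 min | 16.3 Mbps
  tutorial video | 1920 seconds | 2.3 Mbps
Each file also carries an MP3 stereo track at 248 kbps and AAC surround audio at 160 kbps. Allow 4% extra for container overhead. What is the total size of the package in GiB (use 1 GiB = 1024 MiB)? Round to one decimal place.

Audio total: 248 + 160 = 408 kbps = 0.408 Mbps.
documentary: 11.248 Mbps × 5640 s × 1.04 = 65976.3 Mb
concert recording: 16.708 Mbps × 5580 s × 1.04 = 96959.9 Mb
tutorial video: 2.708 Mbps × 1920 s × 1.04 = 5407.3 Mb
Total: 168343.5 Mb = 21042.9 MB.
= 19.60 GiB.

19.6 GiB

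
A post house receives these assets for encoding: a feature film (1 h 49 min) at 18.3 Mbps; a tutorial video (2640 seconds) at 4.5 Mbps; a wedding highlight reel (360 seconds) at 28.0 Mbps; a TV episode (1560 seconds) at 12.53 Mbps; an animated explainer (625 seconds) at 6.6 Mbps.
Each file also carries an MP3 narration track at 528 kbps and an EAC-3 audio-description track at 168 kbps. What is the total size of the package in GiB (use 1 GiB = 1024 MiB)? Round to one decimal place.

20.2 GiB

Audio total: 528 + 168 = 696 kbps = 0.696 Mbps.
feature film: 18.996 Mbps × 6540 s = 124233.8 Mb
tutorial video: 5.196 Mbps × 2640 s = 13717.4 Mb
wedding highlight reel: 28.696 Mbps × 360 s = 10330.6 Mb
TV episode: 13.226 Mbps × 1560 s = 20632.6 Mb
animated explainer: 7.296 Mbps × 625 s = 4560.0 Mb
Total: 173474.4 Mb = 21684.3 MB.
= 20.20 GiB.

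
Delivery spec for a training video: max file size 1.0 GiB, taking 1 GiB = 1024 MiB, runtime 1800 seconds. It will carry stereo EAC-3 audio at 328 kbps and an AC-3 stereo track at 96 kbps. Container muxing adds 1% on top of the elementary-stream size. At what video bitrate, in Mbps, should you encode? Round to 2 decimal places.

4.30 Mbps

Budget: 1.0 GiB = 8589.9 Mb.
Stream payload after overhead: 8589.9 / 1.01 = 8504.9 Mb.
Total bitrate budget: 8504.9 Mb / 1800 s = 4.725 Mbps.
Audio total: 328 + 96 = 424 kbps = 0.424 Mbps.
Video: 4.725 − 0.424 = 4.301 Mbps.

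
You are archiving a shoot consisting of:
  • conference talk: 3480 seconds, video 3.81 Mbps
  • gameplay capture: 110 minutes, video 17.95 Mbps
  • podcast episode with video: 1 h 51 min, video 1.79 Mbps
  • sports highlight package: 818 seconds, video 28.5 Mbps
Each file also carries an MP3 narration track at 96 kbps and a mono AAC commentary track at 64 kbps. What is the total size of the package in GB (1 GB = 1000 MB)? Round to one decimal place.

21.2 GB

Audio total: 96 + 64 = 160 kbps = 0.160 Mbps.
conference talk: 3.970 Mbps × 3480 s = 13815.6 Mb
gameplay capture: 18.110 Mbps × 6600 s = 119526.0 Mb
podcast episode with video: 1.950 Mbps × 6660 s = 12987.0 Mb
sports highlight package: 28.660 Mbps × 818 s = 23443.9 Mb
Total: 169772.5 Mb = 21221.6 MB.
= 21.22 GB.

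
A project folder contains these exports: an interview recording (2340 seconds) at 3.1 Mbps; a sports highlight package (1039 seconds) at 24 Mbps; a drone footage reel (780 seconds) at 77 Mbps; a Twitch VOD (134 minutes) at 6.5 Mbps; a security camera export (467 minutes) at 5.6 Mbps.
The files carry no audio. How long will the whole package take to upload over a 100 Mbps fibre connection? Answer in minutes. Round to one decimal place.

interview recording: 3.100 Mbps × 2340 s = 7254.0 Mb
sports highlight package: 24.000 Mbps × 1039 s = 24936.0 Mb
drone footage reel: 77.000 Mbps × 780 s = 60060.0 Mb
Twitch VOD: 6.500 Mbps × 8040 s = 52260.0 Mb
security camera export: 5.600 Mbps × 28020 s = 156912.0 Mb
Total: 301422.0 Mb = 37677.8 MB.
At 100 Mbps: 301422.0 / 100 = 3014 s ≈ 50.2 minutes.

50.2 minutes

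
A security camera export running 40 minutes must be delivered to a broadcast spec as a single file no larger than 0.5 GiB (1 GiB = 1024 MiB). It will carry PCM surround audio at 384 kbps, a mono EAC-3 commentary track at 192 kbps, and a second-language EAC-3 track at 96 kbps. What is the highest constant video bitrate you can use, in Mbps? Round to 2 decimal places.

1.12 Mbps

Budget: 0.5 GiB = 4295.0 Mb.
40 min = 2400 s
Total bitrate budget: 4295.0 Mb / 2400 s = 1.790 Mbps.
Audio total: 384 + 192 + 96 = 672 kbps = 0.672 Mbps.
Video: 1.790 − 0.672 = 1.118 Mbps.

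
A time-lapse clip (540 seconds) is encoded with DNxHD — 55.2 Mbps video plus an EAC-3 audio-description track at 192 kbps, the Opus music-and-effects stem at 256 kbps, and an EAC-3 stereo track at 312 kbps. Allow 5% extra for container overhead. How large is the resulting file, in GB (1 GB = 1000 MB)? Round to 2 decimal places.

3.97 GB

Audio total: 192 + 256 + 312 = 760 kbps = 0.760 Mbps.
Total bitrate: 55.2 + 0.760 = 55.960 Mbps.
Stream data: 55.960 Mbps × 540 s = 30218.4 Mb.
With 5% container overhead: ×1.05.
31,729 Mb ÷ 8 = 3,966 MB → 3.966 GB.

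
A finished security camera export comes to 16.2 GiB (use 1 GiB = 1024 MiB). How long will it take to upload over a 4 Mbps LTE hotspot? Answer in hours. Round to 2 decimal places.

File: 16.2 GiB = 139156.9 Mb.
At 4 Mbps: 139156.9 / 4 = 34789.2 s ≈ 9.66 hours.

9.66 hours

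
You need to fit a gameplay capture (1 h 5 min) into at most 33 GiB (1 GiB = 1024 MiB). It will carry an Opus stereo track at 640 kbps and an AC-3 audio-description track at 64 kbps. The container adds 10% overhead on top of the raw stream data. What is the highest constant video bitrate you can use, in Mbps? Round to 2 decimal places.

65.37 Mbps

Budget: 33 GiB = 283467.8 Mb.
Stream payload after overhead: 283467.8 / 1.10 = 257698.0 Mb.
1 h 5 min = 65 min = 3900 s
Total bitrate budget: 257698.0 Mb / 3900 s = 66.076 Mbps.
Audio total: 640 + 64 = 704 kbps = 0.704 Mbps.
Video: 66.076 − 0.704 = 65.372 Mbps.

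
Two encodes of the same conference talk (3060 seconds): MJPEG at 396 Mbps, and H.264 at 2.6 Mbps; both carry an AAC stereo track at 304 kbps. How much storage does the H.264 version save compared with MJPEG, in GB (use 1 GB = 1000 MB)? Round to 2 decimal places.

150.48 GB

Audio: 304 kbps = 0.304 Mbps.
MJPEG: 396.304 Mbps × 3060 s = 1212690.2 Mb = 151.586 GB.
H.264: 2.904 Mbps × 3060 s = 8886.2 Mb = 1.111 GB.
Saving: 151.586 − 1.111 = 150.476 GB.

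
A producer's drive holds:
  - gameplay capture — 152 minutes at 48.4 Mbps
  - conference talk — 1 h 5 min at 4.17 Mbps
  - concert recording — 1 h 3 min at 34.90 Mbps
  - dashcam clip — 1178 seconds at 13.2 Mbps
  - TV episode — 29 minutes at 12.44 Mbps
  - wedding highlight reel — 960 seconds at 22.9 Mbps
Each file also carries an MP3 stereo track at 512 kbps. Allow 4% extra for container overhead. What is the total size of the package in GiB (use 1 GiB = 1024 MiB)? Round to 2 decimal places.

79.83 GiB

Audio: 512 kbps = 0.512 Mbps.
gameplay capture: 48.912 Mbps × 9120 s × 1.04 = 463920.5 Mb
conference talk: 4.682 Mbps × 3900 s × 1.04 = 18990.2 Mb
concert recording: 35.412 Mbps × 3780 s × 1.04 = 139211.7 Mb
dashcam clip: 13.712 Mbps × 1178 s × 1.04 = 16798.8 Mb
TV episode: 12.952 Mbps × 1740 s × 1.04 = 23437.9 Mb
wedding highlight reel: 23.412 Mbps × 960 s × 1.04 = 23374.5 Mb
Total: 685733.7 Mb = 85716.7 MB.
= 79.83 GiB.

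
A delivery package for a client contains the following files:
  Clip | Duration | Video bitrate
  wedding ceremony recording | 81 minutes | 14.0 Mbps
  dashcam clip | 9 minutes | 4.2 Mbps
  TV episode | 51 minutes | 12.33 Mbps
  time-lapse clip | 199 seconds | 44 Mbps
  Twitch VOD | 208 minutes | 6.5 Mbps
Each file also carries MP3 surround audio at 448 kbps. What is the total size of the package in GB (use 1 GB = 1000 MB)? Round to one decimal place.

25.9 GB

Audio: 448 kbps = 0.448 Mbps.
wedding ceremony recording: 14.448 Mbps × 4860 s = 70217.3 Mb
dashcam clip: 4.648 Mbps × 540 s = 2509.9 Mb
TV episode: 12.778 Mbps × 3060 s = 39100.7 Mb
time-lapse clip: 44.448 Mbps × 199 s = 8845.2 Mb
Twitch VOD: 6.948 Mbps × 12480 s = 86711.0 Mb
Total: 207384.1 Mb = 25923.0 MB.
= 25.92 GB.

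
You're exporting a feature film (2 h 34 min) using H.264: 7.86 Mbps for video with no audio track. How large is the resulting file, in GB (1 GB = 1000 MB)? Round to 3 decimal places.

9.078 GB

2 h 34 min = 154 min = 9240 s
Total bitrate: 7.86 Mbps.
Stream data: 7.860 Mbps × 9240 s = 72626.4 Mb.
72,626 Mb ÷ 8 = 9,078 MB → 9.078 GB.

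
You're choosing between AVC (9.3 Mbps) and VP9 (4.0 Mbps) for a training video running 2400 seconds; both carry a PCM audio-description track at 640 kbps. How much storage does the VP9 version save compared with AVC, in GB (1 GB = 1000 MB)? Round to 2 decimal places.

1.59 GB

Audio: 640 kbps = 0.640 Mbps.
AVC: 9.940 Mbps × 2400 s = 23856.0 Mb = 2.982 GB.
VP9: 4.640 Mbps × 2400 s = 11136.0 Mb = 1.392 GB.
Saving: 2.982 − 1.392 = 1.590 GB.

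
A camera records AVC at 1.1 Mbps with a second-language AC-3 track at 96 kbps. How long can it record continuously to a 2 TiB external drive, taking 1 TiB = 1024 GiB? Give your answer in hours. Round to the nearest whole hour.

Audio: 96 kbps = 0.096 Mbps.
Total bitrate: 1.1 + 0.096 = 1.196 Mbps.
Capacity: 2 TiB = 17,592,186 Mb.
Recording time: 17,592,186 / 1.196 = 14,709,186 s ≈ 4,086 hours.

4086 hours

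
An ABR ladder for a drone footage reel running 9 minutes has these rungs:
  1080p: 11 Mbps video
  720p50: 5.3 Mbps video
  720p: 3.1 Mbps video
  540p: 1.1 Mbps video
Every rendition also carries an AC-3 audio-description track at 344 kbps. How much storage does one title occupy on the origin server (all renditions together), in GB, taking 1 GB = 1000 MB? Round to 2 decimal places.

1.48 GB

9 min = 540 s
Audio: 344 kbps = 0.344 Mbps.
Sum of rendition bitrates: (11+0.344) + (5.3+0.344) + (3.1+0.344) + (1.1+0.344) = 21.876 Mbps.
× 540 s = 11,813 Mb = 1,477 MB = 1.477 GB.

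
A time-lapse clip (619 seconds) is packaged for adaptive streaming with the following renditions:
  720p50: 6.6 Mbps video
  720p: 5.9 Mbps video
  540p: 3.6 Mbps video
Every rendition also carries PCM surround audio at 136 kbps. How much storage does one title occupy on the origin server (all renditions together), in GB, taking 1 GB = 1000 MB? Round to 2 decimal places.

1.28 GB

Audio: 136 kbps = 0.136 Mbps.
Sum of rendition bitrates: (6.6+0.136) + (5.9+0.136) + (3.6+0.136) = 16.508 Mbps.
× 619 s = 10,218 Mb = 1,277 MB = 1.277 GB.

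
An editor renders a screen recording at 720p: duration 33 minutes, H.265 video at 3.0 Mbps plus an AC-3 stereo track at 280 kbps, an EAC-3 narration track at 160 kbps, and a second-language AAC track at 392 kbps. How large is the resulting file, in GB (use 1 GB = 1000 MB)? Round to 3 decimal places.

33 min = 1980 s
Audio total: 280 + 160 + 392 = 832 kbps = 0.832 Mbps.
Total bitrate: 3.0 + 0.832 = 3.832 Mbps.
Stream data: 3.832 Mbps × 1980 s = 7587.4 Mb.
7,587 Mb ÷ 8 = 948.4 MB → 0.9484 GB.

0.948 GB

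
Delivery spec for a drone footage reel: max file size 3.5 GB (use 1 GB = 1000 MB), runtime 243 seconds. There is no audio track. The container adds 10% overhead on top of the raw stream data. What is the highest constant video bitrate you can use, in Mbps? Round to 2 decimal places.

Budget: 3.5 GB = 28000.0 Mb.
Stream payload after overhead: 28000.0 / 1.10 = 25454.5 Mb.
Total bitrate budget: 25454.5 Mb / 243 s = 104.751 Mbps.

104.75 Mbps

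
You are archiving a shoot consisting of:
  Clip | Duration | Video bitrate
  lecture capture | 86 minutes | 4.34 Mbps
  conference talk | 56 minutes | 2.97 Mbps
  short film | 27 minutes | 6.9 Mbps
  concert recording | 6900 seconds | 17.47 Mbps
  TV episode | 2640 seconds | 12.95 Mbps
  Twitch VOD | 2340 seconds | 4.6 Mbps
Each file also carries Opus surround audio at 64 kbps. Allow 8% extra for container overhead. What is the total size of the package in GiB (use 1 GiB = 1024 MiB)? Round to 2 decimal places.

Audio: 64 kbps = 0.064 Mbps.
lecture capture: 4.404 Mbps × 5160 s × 1.08 = 24542.6 Mb
conference talk: 3.034 Mbps × 3360 s × 1.08 = 11009.8 Mb
short film: 6.964 Mbps × 1620 s × 1.08 = 12184.2 Mb
concert recording: 17.534 Mbps × 6900 s × 1.08 = 130663.4 Mb
TV episode: 13.014 Mbps × 2640 s × 1.08 = 37105.5 Mb
Twitch VOD: 4.664 Mbps × 2340 s × 1.08 = 11786.9 Mb
Total: 227292.4 Mb = 28411.5 MB.
= 26.46 GiB.

26.46 GiB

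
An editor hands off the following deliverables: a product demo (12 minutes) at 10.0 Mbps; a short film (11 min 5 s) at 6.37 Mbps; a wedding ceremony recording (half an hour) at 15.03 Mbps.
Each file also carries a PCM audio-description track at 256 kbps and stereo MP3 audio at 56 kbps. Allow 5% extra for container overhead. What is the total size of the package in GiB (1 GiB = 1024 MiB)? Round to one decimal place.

4.8 GiB

Audio total: 256 + 56 = 312 kbps = 0.312 Mbps.
product demo: 10.312 Mbps × 720 s × 1.05 = 7795.9 Mb
short film: 6.682 Mbps × 665 s × 1.05 = 4665.7 Mb
wedding ceremony recording: 15.342 Mbps × 1800 s × 1.05 = 28996.4 Mb
Total: 41458.0 Mb = 5182.2 MB.
= 4.826 GiB.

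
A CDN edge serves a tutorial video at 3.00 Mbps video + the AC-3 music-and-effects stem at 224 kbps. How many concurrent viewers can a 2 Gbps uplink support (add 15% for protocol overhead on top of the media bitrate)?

539

Audio: 224 kbps = 0.224 Mbps.
Per-viewer media rate: 3.224 Mbps.
On the wire with 15% overhead: 3.708 Mbps.
2 Gbps = 2,000 Mbps; 2,000 / 3.708 = 539.43 → 539 viewers.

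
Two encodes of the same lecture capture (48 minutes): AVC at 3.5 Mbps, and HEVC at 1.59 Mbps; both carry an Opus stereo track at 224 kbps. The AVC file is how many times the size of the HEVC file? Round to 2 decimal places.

48 min = 2880 s
Audio: 224 kbps = 0.224 Mbps.
AVC: 3.724 Mbps × 2880 s = 10725.1 Mb = 1.249 GiB.
HEVC: 1.814 Mbps × 2880 s = 5224.3 Mb = 0.608 GiB.
Ratio: 1.249 / 0.608 = 2.053.

2.05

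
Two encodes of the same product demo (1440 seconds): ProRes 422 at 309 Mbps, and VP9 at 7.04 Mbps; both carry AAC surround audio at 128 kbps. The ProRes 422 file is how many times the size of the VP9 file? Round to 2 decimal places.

Audio: 128 kbps = 0.128 Mbps.
ProRes 422: 309.128 Mbps × 1440 s = 445144.3 Mb = 55.643 GB.
VP9: 7.168 Mbps × 1440 s = 10321.9 Mb = 1.290 GB.
Ratio: 55.643 / 1.290 = 43.126.

43.13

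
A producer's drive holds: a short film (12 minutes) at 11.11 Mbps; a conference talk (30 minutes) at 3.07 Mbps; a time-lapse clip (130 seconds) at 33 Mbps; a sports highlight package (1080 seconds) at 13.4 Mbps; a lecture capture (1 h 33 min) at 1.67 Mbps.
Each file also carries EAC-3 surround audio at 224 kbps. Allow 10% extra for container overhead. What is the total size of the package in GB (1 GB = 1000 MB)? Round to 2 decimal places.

Audio: 224 kbps = 0.224 Mbps.
short film: 11.334 Mbps × 720 s × 1.10 = 8976.5 Mb
conference talk: 3.294 Mbps × 1800 s × 1.10 = 6522.1 Mb
time-lapse clip: 33.224 Mbps × 130 s × 1.10 = 4751.0 Mb
sports highlight package: 13.624 Mbps × 1080 s × 1.10 = 16185.3 Mb
lecture capture: 1.894 Mbps × 5580 s × 1.10 = 11625.4 Mb
Total: 48060.4 Mb = 6007.5 MB.
= 6.008 GB.

6.01 GB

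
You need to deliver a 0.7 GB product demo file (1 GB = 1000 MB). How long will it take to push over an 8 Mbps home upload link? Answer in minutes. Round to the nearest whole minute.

File: 0.7 GB = 5600.0 Mb.
At 8 Mbps: 5600.0 / 8 = 700.0 s ≈ 11.7 minutes.

12 minutes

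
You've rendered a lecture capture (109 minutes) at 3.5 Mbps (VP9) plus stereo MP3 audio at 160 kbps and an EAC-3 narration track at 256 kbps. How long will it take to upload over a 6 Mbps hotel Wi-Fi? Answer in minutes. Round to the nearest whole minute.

71 minutes

109 min = 6540 s
Audio total: 160 + 256 = 416 kbps = 0.416 Mbps.
Total bitrate: 3.916 Mbps.
File: 3.916 Mbps × 6540 s = 25610.6 Mb.
At 6 Mbps: 25610.6 / 6 = 4268.4 s ≈ 71.1 minutes.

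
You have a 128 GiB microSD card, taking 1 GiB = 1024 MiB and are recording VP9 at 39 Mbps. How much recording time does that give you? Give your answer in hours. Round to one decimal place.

Capacity: 128 GiB = 1,099,512 Mb.
Recording time: 1,099,512 / 39.000 = 28,193 s ≈ 7.83 hours.

7.8 hours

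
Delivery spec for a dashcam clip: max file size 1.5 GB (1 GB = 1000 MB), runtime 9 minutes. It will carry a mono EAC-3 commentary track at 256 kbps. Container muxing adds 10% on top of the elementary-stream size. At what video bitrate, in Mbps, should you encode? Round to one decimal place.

19.9 Mbps

Budget: 1.5 GB = 12000.0 Mb.
Stream payload after overhead: 12000.0 / 1.10 = 10909.1 Mb.
9 min = 540 s
Total bitrate budget: 10909.1 Mb / 540 s = 20.202 Mbps.
Audio: 256 kbps = 0.256 Mbps.
Video: 20.202 − 0.256 = 19.946 Mbps.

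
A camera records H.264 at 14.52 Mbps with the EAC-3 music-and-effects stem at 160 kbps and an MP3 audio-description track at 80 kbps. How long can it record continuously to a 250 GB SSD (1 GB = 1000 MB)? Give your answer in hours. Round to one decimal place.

37.6 hours

Audio total: 160 + 80 = 240 kbps = 0.240 Mbps.
Total bitrate: 14.52 + 0.240 = 14.760 Mbps.
Capacity: 250 GB = 2,000,000 Mb.
Recording time: 2,000,000 / 14.760 = 135,501 s ≈ 37.6 hours.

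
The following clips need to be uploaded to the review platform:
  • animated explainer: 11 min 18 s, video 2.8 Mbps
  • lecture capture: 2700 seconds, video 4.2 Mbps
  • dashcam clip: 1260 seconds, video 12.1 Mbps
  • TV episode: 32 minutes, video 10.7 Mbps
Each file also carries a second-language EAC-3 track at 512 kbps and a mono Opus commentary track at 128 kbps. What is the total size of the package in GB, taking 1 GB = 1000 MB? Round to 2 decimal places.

6.65 GB

Audio total: 512 + 128 = 640 kbps = 0.640 Mbps.
animated explainer: 3.440 Mbps × 678 s = 2332.3 Mb
lecture capture: 4.840 Mbps × 2700 s = 13068.0 Mb
dashcam clip: 12.740 Mbps × 1260 s = 16052.4 Mb
TV episode: 11.340 Mbps × 1920 s = 21772.8 Mb
Total: 53225.5 Mb = 6653.2 MB.
= 6.653 GB.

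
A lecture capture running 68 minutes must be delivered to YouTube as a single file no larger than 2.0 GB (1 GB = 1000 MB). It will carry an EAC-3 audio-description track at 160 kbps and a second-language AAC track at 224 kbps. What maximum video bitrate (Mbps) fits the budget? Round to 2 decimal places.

3.54 Mbps

Budget: 2.0 GB = 16000.0 Mb.
68 min = 4080 s
Total bitrate budget: 16000.0 Mb / 4080 s = 3.922 Mbps.
Audio total: 160 + 224 = 384 kbps = 0.384 Mbps.
Video: 3.922 − 0.384 = 3.538 Mbps.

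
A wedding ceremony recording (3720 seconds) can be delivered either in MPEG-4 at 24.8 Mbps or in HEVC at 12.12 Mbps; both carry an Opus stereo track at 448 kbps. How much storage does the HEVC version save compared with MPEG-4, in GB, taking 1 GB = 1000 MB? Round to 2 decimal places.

Audio: 448 kbps = 0.448 Mbps.
MPEG-4: 25.248 Mbps × 3720 s = 93922.6 Mb = 11.740 GB.
HEVC: 12.568 Mbps × 3720 s = 46753.0 Mb = 5.844 GB.
Saving: 11.740 − 5.844 = 5.896 GB.

5.90 GB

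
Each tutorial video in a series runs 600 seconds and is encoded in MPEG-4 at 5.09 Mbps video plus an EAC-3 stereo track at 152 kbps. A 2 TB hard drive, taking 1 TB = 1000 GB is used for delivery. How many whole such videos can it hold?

5087

Audio: 152 kbps = 0.152 Mbps.
Total bitrate: 5.242 Mbps.
Per item: 5.242 Mbps × 600 s = 3,145 Mb = 393.1 MB.
Capacity: 2 TB = 16,000,000 Mb; 5087.12 items → 5087 complete.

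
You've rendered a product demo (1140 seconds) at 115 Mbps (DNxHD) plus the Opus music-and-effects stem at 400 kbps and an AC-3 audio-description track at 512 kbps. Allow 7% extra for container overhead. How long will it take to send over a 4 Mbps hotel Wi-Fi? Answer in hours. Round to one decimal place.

9.8 hours

Audio total: 400 + 512 = 912 kbps = 0.912 Mbps.
Total bitrate: 115.912 Mbps.
File: 115.912 Mbps × 1140 s = 132139.7 Mb.
With 7% container overhead: ×1.07. → 141389.5 Mb.
At 4 Mbps: 141389.5 / 4 = 35347.4 s ≈ 9.82 hours.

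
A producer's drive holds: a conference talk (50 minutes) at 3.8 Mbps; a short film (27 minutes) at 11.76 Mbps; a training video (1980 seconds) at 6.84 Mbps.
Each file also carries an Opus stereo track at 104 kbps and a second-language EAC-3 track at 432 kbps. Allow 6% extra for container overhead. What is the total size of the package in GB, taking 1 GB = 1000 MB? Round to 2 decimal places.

6.30 GB

Audio total: 104 + 432 = 536 kbps = 0.536 Mbps.
conference talk: 4.336 Mbps × 3000 s × 1.06 = 13788.5 Mb
short film: 12.296 Mbps × 1620 s × 1.06 = 21114.7 Mb
training video: 7.376 Mbps × 1980 s × 1.06 = 15480.7 Mb
Total: 50383.9 Mb = 6298.0 MB.
= 6.298 GB.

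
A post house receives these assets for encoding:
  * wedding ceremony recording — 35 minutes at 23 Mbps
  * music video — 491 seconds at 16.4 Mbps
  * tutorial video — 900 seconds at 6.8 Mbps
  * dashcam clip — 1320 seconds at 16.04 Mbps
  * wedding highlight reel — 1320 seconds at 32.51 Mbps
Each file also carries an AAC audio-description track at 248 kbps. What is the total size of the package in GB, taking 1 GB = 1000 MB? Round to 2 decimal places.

Audio: 248 kbps = 0.248 Mbps.
wedding ceremony recording: 23.248 Mbps × 2100 s = 48820.8 Mb
music video: 16.648 Mbps × 491 s = 8174.2 Mb
tutorial video: 7.048 Mbps × 900 s = 6343.2 Mb
dashcam clip: 16.288 Mbps × 1320 s = 21500.2 Mb
wedding highlight reel: 32.758 Mbps × 1320 s = 43240.6 Mb
Total: 128078.9 Mb = 16009.9 MB.
= 16.01 GB.

16.01 GB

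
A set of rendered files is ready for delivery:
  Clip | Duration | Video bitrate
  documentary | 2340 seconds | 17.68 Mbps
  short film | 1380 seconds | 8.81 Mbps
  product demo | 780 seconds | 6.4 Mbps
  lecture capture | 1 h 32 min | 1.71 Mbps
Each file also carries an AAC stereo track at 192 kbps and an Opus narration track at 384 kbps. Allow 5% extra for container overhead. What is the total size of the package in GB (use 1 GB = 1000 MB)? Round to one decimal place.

9.7 GB

Audio total: 192 + 384 = 576 kbps = 0.576 Mbps.
documentary: 18.256 Mbps × 2340 s × 1.05 = 44855.0 Mb
short film: 9.386 Mbps × 1380 s × 1.05 = 13600.3 Mb
product demo: 6.976 Mbps × 780 s × 1.05 = 5713.3 Mb
lecture capture: 2.286 Mbps × 5520 s × 1.05 = 13249.7 Mb
Total: 77418.3 Mb = 9677.3 MB.
= 9.677 GB.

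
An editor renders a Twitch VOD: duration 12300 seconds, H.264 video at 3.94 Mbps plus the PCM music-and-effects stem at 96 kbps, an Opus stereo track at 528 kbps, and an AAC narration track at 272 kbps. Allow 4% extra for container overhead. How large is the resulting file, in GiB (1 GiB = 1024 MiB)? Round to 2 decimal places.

7.20 GiB

Audio total: 96 + 528 + 272 = 896 kbps = 0.896 Mbps.
Total bitrate: 3.94 + 0.896 = 4.836 Mbps.
Stream data: 4.836 Mbps × 12300 s = 59482.8 Mb.
With 4% container overhead: ×1.04.
61,862 Mb = 7,732,764,000 bytes ÷ 1,073,741,824 = 7.202 GiB.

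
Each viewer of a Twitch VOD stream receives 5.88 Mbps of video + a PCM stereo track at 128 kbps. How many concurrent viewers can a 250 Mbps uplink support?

41

Audio: 128 kbps = 0.128 Mbps.
Per-viewer media rate: 6.008 Mbps.
250 Mbps = 250.0 Mbps; 250.0 / 6.008 = 41.61 → 41 viewers.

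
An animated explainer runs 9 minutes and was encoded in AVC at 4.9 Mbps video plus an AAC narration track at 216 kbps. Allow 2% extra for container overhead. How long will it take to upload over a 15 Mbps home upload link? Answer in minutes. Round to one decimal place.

9 min = 540 s
Audio: 216 kbps = 0.216 Mbps.
Total bitrate: 5.116 Mbps.
File: 5.116 Mbps × 540 s = 2762.6 Mb.
With 2% container overhead: ×1.02. → 2817.9 Mb.
At 15 Mbps: 2817.9 / 15 = 187.9 s ≈ 3.13 minutes.

3.1 minutes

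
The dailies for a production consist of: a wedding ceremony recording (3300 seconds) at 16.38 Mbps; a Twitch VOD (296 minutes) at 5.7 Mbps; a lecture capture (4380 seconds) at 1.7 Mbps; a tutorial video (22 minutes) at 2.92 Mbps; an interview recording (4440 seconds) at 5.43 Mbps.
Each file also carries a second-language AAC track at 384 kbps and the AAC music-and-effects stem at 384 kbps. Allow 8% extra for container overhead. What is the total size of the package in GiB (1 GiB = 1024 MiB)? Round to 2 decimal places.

26.99 GiB

Audio total: 384 + 384 = 768 kbps = 0.768 Mbps.
wedding ceremony recording: 17.148 Mbps × 3300 s × 1.08 = 61115.5 Mb
Twitch VOD: 6.468 Mbps × 17760 s × 1.08 = 124061.4 Mb
lecture capture: 2.468 Mbps × 4380 s × 1.08 = 11674.6 Mb
tutorial video: 3.688 Mbps × 1320 s × 1.08 = 5257.6 Mb
interview recording: 6.198 Mbps × 4440 s × 1.08 = 29720.6 Mb
Total: 231829.8 Mb = 28978.7 MB.
= 26.99 GiB.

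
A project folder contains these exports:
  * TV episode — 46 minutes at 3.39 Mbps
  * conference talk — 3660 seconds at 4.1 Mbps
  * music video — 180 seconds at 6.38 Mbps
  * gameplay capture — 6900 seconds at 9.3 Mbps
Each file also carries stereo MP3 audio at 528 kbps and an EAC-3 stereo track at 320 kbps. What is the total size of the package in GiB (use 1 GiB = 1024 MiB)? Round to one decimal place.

11.8 GiB

Audio total: 528 + 320 = 848 kbps = 0.848 Mbps.
TV episode: 4.238 Mbps × 2760 s = 11696.9 Mb
conference talk: 4.948 Mbps × 3660 s = 18109.7 Mb
music video: 7.228 Mbps × 180 s = 1301.0 Mb
gameplay capture: 10.148 Mbps × 6900 s = 70021.2 Mb
Total: 101128.8 Mb = 12641.1 MB.
= 11.77 GiB.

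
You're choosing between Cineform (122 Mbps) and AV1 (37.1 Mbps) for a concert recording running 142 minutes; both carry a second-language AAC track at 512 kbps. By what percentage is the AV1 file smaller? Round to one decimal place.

69.3%

142 min = 8520 s
Audio: 512 kbps = 0.512 Mbps.
Cineform: 122.512 Mbps × 8520 s = 1043802.2 Mb = 121.515 GiB.
AV1: 37.612 Mbps × 8520 s = 320454.2 Mb = 37.306 GiB.
Reduction: (1 − 37.306/121.515) × 100 = 69.30%.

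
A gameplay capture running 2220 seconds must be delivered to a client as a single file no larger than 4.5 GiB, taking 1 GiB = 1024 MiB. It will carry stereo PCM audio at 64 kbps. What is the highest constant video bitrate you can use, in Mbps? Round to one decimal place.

17.3 Mbps

Budget: 4.5 GiB = 38654.7 Mb.
Total bitrate budget: 38654.7 Mb / 2220 s = 17.412 Mbps.
Audio: 64 kbps = 0.064 Mbps.
Video: 17.412 − 0.064 = 17.348 Mbps.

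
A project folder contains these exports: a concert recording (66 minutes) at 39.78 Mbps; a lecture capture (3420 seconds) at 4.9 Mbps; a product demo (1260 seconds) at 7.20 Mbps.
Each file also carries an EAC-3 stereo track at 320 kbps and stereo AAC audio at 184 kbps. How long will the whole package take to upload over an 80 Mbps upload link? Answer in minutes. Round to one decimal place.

Audio total: 320 + 184 = 504 kbps = 0.504 Mbps.
concert recording: 40.284 Mbps × 3960 s = 159524.6 Mb
lecture capture: 5.404 Mbps × 3420 s = 18481.7 Mb
product demo: 7.704 Mbps × 1260 s = 9707.0 Mb
Total: 187713.4 Mb = 23464.2 MB.
At 80 Mbps: 187713.4 / 80 = 2346 s ≈ 39.1 minutes.

39.1 minutes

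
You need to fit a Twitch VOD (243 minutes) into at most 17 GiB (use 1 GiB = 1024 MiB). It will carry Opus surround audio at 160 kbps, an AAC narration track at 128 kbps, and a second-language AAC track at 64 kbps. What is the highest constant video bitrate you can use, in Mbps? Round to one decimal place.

9.7 Mbps

Budget: 17 GiB = 146028.9 Mb.
243 min = 14580 s
Total bitrate budget: 146028.9 Mb / 14580 s = 10.016 Mbps.
Audio total: 160 + 128 + 64 = 352 kbps = 0.352 Mbps.
Video: 10.016 − 0.352 = 9.664 Mbps.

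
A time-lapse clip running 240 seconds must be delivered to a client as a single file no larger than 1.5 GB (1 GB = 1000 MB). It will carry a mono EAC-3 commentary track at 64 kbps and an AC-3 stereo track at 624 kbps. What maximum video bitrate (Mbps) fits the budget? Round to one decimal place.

49.3 Mbps

Budget: 1.5 GB = 12000.0 Mb.
Total bitrate budget: 12000.0 Mb / 240 s = 50.000 Mbps.
Audio total: 64 + 624 = 688 kbps = 0.688 Mbps.
Video: 50.000 − 0.688 = 49.312 Mbps.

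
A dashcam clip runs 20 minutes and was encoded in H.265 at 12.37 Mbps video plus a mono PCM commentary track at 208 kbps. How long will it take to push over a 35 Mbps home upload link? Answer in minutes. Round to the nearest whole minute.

7 minutes

20 min = 1200 s
Audio: 208 kbps = 0.208 Mbps.
Total bitrate: 12.578 Mbps.
File: 12.578 Mbps × 1200 s = 15093.6 Mb.
At 35 Mbps: 15093.6 / 35 = 431.2 s ≈ 7.19 minutes.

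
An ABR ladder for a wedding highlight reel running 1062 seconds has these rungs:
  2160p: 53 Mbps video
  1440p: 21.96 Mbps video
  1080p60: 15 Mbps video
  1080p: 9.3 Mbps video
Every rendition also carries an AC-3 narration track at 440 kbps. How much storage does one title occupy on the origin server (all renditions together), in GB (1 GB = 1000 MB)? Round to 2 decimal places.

13.41 GB

Audio: 440 kbps = 0.440 Mbps.
Sum of rendition bitrates: (53+0.440) + (21.96+0.440) + (15+0.440) + (9.3+0.440) = 101.020 Mbps.
× 1062 s = 107,283 Mb = 13,410 MB = 13.41 GB.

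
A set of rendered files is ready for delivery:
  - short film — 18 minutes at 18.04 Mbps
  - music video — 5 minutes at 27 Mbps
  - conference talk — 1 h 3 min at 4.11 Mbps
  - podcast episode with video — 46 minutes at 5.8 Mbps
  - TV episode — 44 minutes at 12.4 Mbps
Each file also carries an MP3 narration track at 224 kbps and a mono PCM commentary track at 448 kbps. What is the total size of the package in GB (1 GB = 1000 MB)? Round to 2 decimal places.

Audio total: 224 + 448 = 672 kbps = 0.672 Mbps.
short film: 18.712 Mbps × 1080 s = 20209.0 Mb
music video: 27.672 Mbps × 300 s = 8301.6 Mb
conference talk: 4.782 Mbps × 3780 s = 18076.0 Mb
podcast episode with video: 6.472 Mbps × 2760 s = 17862.7 Mb
TV episode: 13.072 Mbps × 2640 s = 34510.1 Mb
Total: 98959.3 Mb = 12369.9 MB.
= 12.37 GB.

12.37 GB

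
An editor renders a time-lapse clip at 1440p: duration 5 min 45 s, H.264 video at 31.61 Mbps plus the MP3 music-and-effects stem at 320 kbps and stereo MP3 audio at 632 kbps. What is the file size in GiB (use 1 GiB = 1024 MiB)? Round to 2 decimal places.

5 min 45 s = 345 s
Audio total: 320 + 632 = 952 kbps = 0.952 Mbps.
Total bitrate: 31.61 + 0.952 = 32.562 Mbps.
Stream data: 32.562 Mbps × 345 s = 11233.9 Mb.
11,234 Mb = 1,404,236,250 bytes ÷ 1,073,741,824 = 1.308 GiB.

1.31 GiB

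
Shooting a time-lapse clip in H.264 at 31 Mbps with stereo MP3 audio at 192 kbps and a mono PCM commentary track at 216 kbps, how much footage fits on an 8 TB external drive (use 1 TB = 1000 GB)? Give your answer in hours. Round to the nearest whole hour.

566 hours

Audio total: 192 + 216 = 408 kbps = 0.408 Mbps.
Total bitrate: 31 + 0.408 = 31.408 Mbps.
Capacity: 8 TB = 64,000,000 Mb.
Recording time: 64,000,000 / 31.408 = 2,037,697 s ≈ 566 hours.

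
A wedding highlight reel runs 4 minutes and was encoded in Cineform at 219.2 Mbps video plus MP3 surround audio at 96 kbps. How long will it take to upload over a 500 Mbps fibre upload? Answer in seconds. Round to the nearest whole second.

4 min = 240 s
Audio: 96 kbps = 0.096 Mbps.
Total bitrate: 219.296 Mbps.
File: 219.296 Mbps × 240 s = 52631.0 Mb.
At 500 Mbps: 52631.0 / 500 = 105.3 s ≈ 105 seconds.

105 seconds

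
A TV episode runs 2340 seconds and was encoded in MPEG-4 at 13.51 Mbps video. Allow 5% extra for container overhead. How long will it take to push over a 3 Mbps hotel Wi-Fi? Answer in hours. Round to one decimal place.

3.1 hours

File: 13.510 Mbps × 2340 s = 31613.4 Mb.
With 5% container overhead: ×1.05. → 33194.1 Mb.
At 3 Mbps: 33194.1 / 3 = 11064.7 s ≈ 3.07 hours.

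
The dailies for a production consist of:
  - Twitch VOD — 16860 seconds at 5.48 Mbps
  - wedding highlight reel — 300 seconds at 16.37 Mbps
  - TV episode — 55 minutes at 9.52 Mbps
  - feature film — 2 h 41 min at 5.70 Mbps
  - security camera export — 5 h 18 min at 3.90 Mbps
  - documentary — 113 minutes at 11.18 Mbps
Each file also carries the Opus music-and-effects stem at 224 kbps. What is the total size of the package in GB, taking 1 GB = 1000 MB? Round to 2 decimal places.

Audio: 224 kbps = 0.224 Mbps.
Twitch VOD: 5.704 Mbps × 16860 s = 96169.4 Mb
wedding highlight reel: 16.594 Mbps × 300 s = 4978.2 Mb
TV episode: 9.744 Mbps × 3300 s = 32155.2 Mb
feature film: 5.924 Mbps × 9660 s = 57225.8 Mb
security camera export: 4.124 Mbps × 19080 s = 78685.9 Mb
documentary: 11.404 Mbps × 6780 s = 77319.1 Mb
Total: 346533.7 Mb = 43316.7 MB.
= 43.32 GB.

43.32 GB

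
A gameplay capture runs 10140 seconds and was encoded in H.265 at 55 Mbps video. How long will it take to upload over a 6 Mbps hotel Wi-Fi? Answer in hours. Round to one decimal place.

25.8 hours

File: 55.000 Mbps × 10140 s = 557700.0 Mb.
At 6 Mbps: 557700.0 / 6 = 92950.0 s ≈ 25.8 hours.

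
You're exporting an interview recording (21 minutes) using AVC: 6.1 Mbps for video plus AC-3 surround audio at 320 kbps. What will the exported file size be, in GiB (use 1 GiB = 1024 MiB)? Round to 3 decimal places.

21 min = 1260 s
Audio: 320 kbps = 0.320 Mbps.
Total bitrate: 6.1 + 0.320 = 6.420 Mbps.
Stream data: 6.420 Mbps × 1260 s = 8089.2 Mb.
8,089 Mb = 1,011,150,000 bytes ÷ 1,073,741,824 = 0.9417 GiB.

0.942 GiB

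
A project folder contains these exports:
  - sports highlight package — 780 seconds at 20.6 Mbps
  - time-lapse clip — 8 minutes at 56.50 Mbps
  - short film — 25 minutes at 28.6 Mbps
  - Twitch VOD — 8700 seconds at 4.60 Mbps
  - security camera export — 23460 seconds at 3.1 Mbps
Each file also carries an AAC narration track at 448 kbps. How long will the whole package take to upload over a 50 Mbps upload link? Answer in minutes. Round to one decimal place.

71.5 minutes

Audio: 448 kbps = 0.448 Mbps.
sports highlight package: 21.048 Mbps × 780 s = 16417.4 Mb
time-lapse clip: 56.948 Mbps × 480 s = 27335.0 Mb
short film: 29.048 Mbps × 1500 s = 43572.0 Mb
Twitch VOD: 5.048 Mbps × 8700 s = 43917.6 Mb
security camera export: 3.548 Mbps × 23460 s = 83236.1 Mb
Total: 214478.2 Mb = 26809.8 MB.
At 50 Mbps: 214478.2 / 50 = 4290 s ≈ 71.5 minutes.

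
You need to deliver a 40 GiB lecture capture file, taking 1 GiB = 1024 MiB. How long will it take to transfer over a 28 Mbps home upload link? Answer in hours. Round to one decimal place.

3.4 hours

File: 40 GiB = 343597.4 Mb.
At 28 Mbps: 343597.4 / 28 = 12271.3 s ≈ 3.41 hours.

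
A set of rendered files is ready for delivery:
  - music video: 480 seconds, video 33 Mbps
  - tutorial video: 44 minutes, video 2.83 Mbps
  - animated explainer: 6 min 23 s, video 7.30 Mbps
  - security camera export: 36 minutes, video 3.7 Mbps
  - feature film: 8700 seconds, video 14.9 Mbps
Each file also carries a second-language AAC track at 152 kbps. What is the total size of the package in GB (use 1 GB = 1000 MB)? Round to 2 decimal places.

Audio: 152 kbps = 0.152 Mbps.
music video: 33.152 Mbps × 480 s = 15913.0 Mb
tutorial video: 2.982 Mbps × 2640 s = 7872.5 Mb
animated explainer: 7.452 Mbps × 383 s = 2854.1 Mb
security camera export: 3.852 Mbps × 2160 s = 8320.3 Mb
feature film: 15.052 Mbps × 8700 s = 130952.4 Mb
Total: 165912.3 Mb = 20739.0 MB.
= 20.74 GB.

20.74 GB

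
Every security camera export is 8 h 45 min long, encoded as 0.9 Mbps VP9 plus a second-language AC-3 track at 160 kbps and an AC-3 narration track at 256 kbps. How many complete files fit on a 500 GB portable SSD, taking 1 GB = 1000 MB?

96

8 h 45 min = 525 min = 31500 s
Audio total: 160 + 256 = 416 kbps = 0.416 Mbps.
Total bitrate: 1.316 Mbps.
Per item: 1.316 Mbps × 31500 s = 41,454 Mb = 5,182 MB.
Capacity: 500 GB = 4,000,000 Mb; 96.49 items → 96 complete.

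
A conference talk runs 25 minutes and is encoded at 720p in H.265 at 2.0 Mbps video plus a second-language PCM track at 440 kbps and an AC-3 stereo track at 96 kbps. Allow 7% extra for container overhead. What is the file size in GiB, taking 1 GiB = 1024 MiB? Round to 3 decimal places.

0.474 GiB

25 min = 1500 s
Audio total: 440 + 96 = 536 kbps = 0.536 Mbps.
Total bitrate: 2.0 + 0.536 = 2.536 Mbps.
Stream data: 2.536 Mbps × 1500 s = 3804.0 Mb.
With 7% container overhead: ×1.07.
4,070 Mb = 508,785,000 bytes ÷ 1,073,741,824 = 0.4738 GiB.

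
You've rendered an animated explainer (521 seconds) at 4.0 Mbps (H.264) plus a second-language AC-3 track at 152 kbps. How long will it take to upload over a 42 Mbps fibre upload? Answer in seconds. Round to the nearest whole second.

52 seconds

Audio: 152 kbps = 0.152 Mbps.
Total bitrate: 4.152 Mbps.
File: 4.152 Mbps × 521 s = 2163.2 Mb.
At 42 Mbps: 2163.2 / 42 = 51.5 s ≈ 51.5 seconds.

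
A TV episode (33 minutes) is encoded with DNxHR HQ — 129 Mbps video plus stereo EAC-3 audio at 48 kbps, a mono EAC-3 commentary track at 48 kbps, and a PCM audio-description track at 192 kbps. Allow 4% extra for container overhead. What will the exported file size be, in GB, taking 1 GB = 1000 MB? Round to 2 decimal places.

33.28 GB

33 min = 1980 s
Audio total: 48 + 48 + 192 = 288 kbps = 0.288 Mbps.
Total bitrate: 129 + 0.288 = 129.288 Mbps.
Stream data: 129.288 Mbps × 1980 s = 255990.2 Mb.
With 4% container overhead: ×1.04.
266,230 Mb ÷ 8 = 33,279 MB → 33.28 GB.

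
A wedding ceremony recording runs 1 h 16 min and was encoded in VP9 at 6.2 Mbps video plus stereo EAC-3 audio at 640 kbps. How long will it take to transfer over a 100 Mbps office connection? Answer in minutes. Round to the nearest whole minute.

1 h 16 min = 76 min = 4560 s
Audio: 640 kbps = 0.640 Mbps.
Total bitrate: 6.840 Mbps.
File: 6.840 Mbps × 4560 s = 31190.4 Mb.
At 100 Mbps: 31190.4 / 100 = 311.9 s ≈ 5.2 minutes.

5 minutes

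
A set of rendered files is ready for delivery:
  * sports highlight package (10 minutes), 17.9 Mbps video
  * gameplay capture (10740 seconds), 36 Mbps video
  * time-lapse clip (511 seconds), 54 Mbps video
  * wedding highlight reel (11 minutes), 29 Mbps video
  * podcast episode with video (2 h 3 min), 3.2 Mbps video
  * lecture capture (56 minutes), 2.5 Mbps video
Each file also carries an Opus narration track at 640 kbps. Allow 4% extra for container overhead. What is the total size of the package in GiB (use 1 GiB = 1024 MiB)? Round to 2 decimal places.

59.45 GiB

Audio: 640 kbps = 0.640 Mbps.
sports highlight package: 18.540 Mbps × 600 s × 1.04 = 11569.0 Mb
gameplay capture: 36.640 Mbps × 10740 s × 1.04 = 409254.1 Mb
time-lapse clip: 54.640 Mbps × 511 s × 1.04 = 29037.9 Mb
wedding highlight reel: 29.640 Mbps × 660 s × 1.04 = 20344.9 Mb
podcast episode with video: 3.840 Mbps × 7380 s × 1.04 = 29472.8 Mb
lecture capture: 3.140 Mbps × 3360 s × 1.04 = 10972.4 Mb
Total: 510651.1 Mb = 63831.4 MB.
= 59.45 GiB.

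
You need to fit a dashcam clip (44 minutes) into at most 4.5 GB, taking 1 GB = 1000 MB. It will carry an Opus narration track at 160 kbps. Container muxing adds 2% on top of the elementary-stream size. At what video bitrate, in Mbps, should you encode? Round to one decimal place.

13.2 Mbps

Budget: 4.5 GB = 36000.0 Mb.
Stream payload after overhead: 36000.0 / 1.02 = 35294.1 Mb.
44 min = 2640 s
Total bitrate budget: 35294.1 Mb / 2640 s = 13.369 Mbps.
Audio: 160 kbps = 0.160 Mbps.
Video: 13.369 − 0.160 = 13.209 Mbps.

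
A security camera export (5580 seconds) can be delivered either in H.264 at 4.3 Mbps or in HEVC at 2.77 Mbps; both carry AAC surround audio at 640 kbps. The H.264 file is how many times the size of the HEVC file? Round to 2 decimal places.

Audio: 640 kbps = 0.640 Mbps.
H.264: 4.940 Mbps × 5580 s = 27565.2 Mb = 3.446 GB.
HEVC: 3.410 Mbps × 5580 s = 19027.8 Mb = 2.378 GB.
Ratio: 3.446 / 2.378 = 1.449.

1.45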